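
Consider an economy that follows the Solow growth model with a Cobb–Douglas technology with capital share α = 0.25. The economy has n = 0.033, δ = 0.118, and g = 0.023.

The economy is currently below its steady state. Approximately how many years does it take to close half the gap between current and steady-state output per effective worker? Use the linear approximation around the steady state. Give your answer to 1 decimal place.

Near the steady state the convergence rate is λ = (1 − α)(n + g + δ).
λ = (1 − 0.25) × 0.174 = 0.75 × 0.174 = 0.1305
Half-life = ln 2 / λ = 0.6931 / 0.1305 ≈ 5.31 years

half-life ≈ 5.3 years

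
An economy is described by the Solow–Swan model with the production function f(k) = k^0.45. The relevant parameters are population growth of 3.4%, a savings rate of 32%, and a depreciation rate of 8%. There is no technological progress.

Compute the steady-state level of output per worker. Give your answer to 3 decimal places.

Steady state requires s·f(k) = (n + δ)·k, i.e. s·k^α = (n + δ)·k.
Dividing both sides by k: k^(1−α) = s / (n + δ).
k^0.55 = 0.32 / (0.034 + 0.080) = 0.32 / 0.114 = 2.8070
k* = 2.8070^(1/0.55) ≈ 6.5311
y* = (k*)^α = 6.5311^0.45 ≈ 2.3267

y* ≈ 2.327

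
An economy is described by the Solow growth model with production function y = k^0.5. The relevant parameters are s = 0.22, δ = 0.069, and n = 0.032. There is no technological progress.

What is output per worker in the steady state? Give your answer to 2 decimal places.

At the steady state, Δk = 0, so s·k^α = (n + δ)·k.
Dividing both sides by k: k^(1−α) = s / (n + δ).
k^0.5 = 0.22 / (0.032 + 0.069) = 0.22 / 0.101 = 2.1782
k* = 2.1782^(1/0.5) ≈ 4.7446
y* = (k*)^α = 4.7446^0.5 ≈ 2.1782

y* = 2.18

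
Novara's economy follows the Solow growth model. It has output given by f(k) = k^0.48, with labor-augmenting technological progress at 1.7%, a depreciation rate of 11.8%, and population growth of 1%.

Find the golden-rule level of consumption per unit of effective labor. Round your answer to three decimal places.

c_gold ≈ 1.570

At the golden rule, f'(k) = n + g + δ, so α·k^(α−1) = n + g + δ and k_gold = (α/(n + g + δ))^(1/(1−α)).
k_gold = (0.48/0.145)^(1/0.52) = 3.3103^1.9231 ≈ 9.9944
c_gold = f(k_gold) − (n + g + δ)·k_gold = 3.0191 − 0.145×9.9944 ≈ 1.5699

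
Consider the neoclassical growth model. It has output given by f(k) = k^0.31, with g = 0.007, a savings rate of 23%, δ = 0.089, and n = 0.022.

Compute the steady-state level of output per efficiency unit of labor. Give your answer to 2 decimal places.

At the steady state, Δk = 0, so s·k^α = (n + g + δ)·k.
Dividing both sides by k: k^(1−α) = s / (n + g + δ).
k^0.69 = 0.23 / (0.022 + 0.007 + 0.089) = 0.23 / 0.118 = 1.9492
k* = 1.9492^(1/0.69) ≈ 2.6308
y* = (k*)^α = 2.6308^0.31 ≈ 1.3497

y* ≈ 1.35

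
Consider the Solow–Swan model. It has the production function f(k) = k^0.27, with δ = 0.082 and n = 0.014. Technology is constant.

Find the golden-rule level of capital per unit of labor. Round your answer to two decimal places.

The golden rule sets f'(k) = n + δ, i.e. α·k^(α−1) = n + δ.
So k^(1−α) = α / (n + δ) = 0.27 / 0.096 = 2.8125.
k_gold = 2.8125^(1/0.73) ≈ 4.1228

k_gold ≈ 4.12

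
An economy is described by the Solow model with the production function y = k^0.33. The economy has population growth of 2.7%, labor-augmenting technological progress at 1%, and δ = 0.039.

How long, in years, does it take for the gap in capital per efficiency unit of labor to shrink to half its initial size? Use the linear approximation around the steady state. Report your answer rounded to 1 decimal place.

Near the steady state the convergence rate is λ = (1 − α)(n + g + δ).
λ = (1 − 0.33) × 0.076 = 0.67 × 0.076 = 0.05092
Half-life = ln 2 / λ = 0.6931 / 0.05092 ≈ 13.61 years

t_½ ≈ 13.6 years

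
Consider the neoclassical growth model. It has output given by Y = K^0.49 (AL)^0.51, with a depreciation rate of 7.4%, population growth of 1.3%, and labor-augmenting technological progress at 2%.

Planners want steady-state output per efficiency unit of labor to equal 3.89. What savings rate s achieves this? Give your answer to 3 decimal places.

At the steady state, Δk = 0, so s·k^α = (n + g + δ)·k.
Since y* = [s/(n + g + δ)]^(α/(1−α)), we have s/(n + g + δ) = (y*)^((1−α)/α) = 3.89^1.0408 = 4.1117.
Therefore s = 4.1117 × (n + g + δ) = 4.1117 × 0.107 = 0.4400.

s ≈ 0.440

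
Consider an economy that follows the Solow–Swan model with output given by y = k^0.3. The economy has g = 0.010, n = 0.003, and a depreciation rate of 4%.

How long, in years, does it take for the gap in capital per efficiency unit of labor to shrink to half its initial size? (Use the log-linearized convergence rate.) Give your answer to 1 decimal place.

half-life ≈ 18.7 years

Near the steady state the convergence rate is λ = (1 − α)(n + g + δ).
λ = (1 − 0.3) × 0.053 = 0.7 × 0.053 = 0.0371
Half-life = ln 2 / λ = 0.6931 / 0.0371 ≈ 18.68 years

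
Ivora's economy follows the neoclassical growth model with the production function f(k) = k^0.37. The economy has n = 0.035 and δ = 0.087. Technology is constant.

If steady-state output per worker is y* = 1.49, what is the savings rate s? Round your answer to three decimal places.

At the steady state, Δk = 0, so s·k^α = (n + δ)·k.
Since y* = [s/(n + δ)]^(α/(1−α)), we have s/(n + δ) = (y*)^((1−α)/α) = 1.49^1.7027 = 1.9719.
Therefore s = 1.9719 × (n + δ) = 1.9719 × 0.122 = 0.2406.

s ≈ 0.241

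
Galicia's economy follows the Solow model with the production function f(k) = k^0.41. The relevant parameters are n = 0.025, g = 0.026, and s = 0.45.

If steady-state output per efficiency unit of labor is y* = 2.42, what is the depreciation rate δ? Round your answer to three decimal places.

In steady state, investment equals break-even investment: s·k^α = (n + g + δ)·k.
Since y* = [s/(n + g + δ)]^(α/(1−α)), we have s/(n + g + δ) = (y*)^((1−α)/α) = 2.42^1.439 = 3.5671.
Therefore n + g + δ = s / 3.5671 = 0.45 / 3.5671 = 0.1262, so δ = 0.1262 − 0.051 = 0.0752.

δ ≈ 0.075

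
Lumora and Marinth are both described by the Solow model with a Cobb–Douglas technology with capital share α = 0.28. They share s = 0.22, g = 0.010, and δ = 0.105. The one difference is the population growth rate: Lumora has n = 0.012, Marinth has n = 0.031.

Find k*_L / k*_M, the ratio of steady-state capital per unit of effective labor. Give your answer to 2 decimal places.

Steady-state k* = [s/(n + g + δ)]^(1/(1−α)), so the ratio is [ (s_L/(n + g + δ)_L) / (s_M/(n + g + δ)_M) ]^1.3889.
s_L/(n + g + δ)_L = 0.22/0.127 = 1.7323; s_M/(n + g + δ)_M = 0.22/0.146 = 1.5068.
Ratio = (1.7323/1.5068)^1.3889 = 1.1497^1.3889 ≈ 1.2138

k*_L / k*_M ≈ 1.21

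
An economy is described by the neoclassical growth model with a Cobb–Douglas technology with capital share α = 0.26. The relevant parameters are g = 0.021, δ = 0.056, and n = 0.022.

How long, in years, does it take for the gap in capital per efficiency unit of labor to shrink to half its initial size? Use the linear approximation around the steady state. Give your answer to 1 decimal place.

half-life ≈ 9.5 years

Near the steady state the convergence rate is λ = (1 − α)(n + g + δ).
λ = (1 − 0.26) × 0.099 = 0.74 × 0.099 = 0.07326
Half-life = ln 2 / λ = 0.6931 / 0.07326 ≈ 9.46 years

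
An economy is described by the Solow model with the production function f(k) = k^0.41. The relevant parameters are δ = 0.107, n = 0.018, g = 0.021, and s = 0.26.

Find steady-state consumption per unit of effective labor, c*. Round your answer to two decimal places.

Steady state requires s·f(k) = (n + g + δ)·k, i.e. s·k^α = (n + g + δ)·k.
Dividing both sides by k: k^(1−α) = s / (n + g + δ).
k^0.59 = 0.26 / (0.018 + 0.021 + 0.107) = 0.26 / 0.146 = 1.7808
k* = 1.7808^(1/0.59) ≈ 2.6593
y* = (k*)^α = 2.6593^0.41 ≈ 1.4933
c* = (1 − s)·y* = (1 − 0.26) × 1.4933 ≈ 1.1050

c* = 1.11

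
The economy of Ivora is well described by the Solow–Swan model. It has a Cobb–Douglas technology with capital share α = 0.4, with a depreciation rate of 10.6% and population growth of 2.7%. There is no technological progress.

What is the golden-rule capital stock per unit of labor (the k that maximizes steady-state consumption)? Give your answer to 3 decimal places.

k_gold ≈ 6.266

The golden rule sets f'(k) = n + δ, i.e. α·k^(α−1) = n + δ.
So k^(1−α) = α / (n + δ) = 0.4 / 0.133 = 3.0075.
k_gold = 3.0075^(1/0.6) ≈ 6.2663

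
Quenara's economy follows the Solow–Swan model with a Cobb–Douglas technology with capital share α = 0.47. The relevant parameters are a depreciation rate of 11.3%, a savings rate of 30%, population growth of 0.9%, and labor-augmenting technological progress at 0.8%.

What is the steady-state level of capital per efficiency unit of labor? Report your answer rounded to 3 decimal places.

At the steady state, Δk = 0, so s·k^α = (n + g + δ)·k.
Dividing both sides by k: k^(1−α) = s / (n + g + δ).
k^0.53 = 0.30 / (0.009 + 0.008 + 0.113) = 0.30 / 0.130 = 2.3077
k* = 2.3077^(1/0.53) ≈ 4.8444

k* ≈ 4.844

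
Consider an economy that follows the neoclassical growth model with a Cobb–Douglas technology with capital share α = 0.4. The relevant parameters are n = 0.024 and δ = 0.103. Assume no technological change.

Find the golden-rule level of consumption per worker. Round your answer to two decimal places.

At the golden rule, f'(k) = n + δ, so α·k^(α−1) = n + δ and k_gold = (α/(n + δ))^(1/(1−α)).
k_gold = (0.4/0.127)^(1/0.6) = 3.1496^1.6667 ≈ 6.7677
c_gold = f(k_gold) − (n + δ)·k_gold = 2.1487 − 0.127×6.7677 ≈ 1.2892

c_gold ≈ 1.29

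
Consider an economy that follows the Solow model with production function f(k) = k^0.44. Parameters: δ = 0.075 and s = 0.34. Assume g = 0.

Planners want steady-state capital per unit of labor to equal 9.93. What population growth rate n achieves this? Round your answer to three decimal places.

In steady state, investment equals break-even investment: s·k^α = (n + δ)·k.
So s / (n + δ) = (k*)^(1−α) = 9.93^0.56 = 3.6165.
Therefore n + δ = s / 3.6165 = 0.34 / 3.6165 = 0.0940, so n = 0.0940 − 0.075 = 0.0190.

n ≈ 0.019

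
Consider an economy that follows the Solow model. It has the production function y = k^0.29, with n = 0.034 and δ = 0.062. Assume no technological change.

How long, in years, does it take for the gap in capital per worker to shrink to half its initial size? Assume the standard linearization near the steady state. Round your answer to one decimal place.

half-life ≈ 10.2 years

Near the steady state the convergence rate is λ = (1 − α)(n + δ).
λ = (1 − 0.29) × 0.096 = 0.71 × 0.096 = 0.06816
Half-life = ln 2 / λ = 0.6931 / 0.06816 ≈ 10.17 years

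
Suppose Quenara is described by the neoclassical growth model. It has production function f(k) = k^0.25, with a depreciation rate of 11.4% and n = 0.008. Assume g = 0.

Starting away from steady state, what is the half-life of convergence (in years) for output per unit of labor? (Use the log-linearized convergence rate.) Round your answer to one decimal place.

about 7.6 years

Near the steady state the convergence rate is λ = (1 − α)(n + δ).
λ = (1 − 0.25) × 0.122 = 0.75 × 0.122 = 0.0915
Half-life = ln 2 / λ = 0.6931 / 0.0915 ≈ 7.57 years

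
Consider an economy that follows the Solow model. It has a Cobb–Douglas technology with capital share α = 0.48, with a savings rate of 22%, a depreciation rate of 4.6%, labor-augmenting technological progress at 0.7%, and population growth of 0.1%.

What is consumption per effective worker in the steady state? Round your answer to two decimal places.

c* ≈ 2.85

In steady state, investment equals break-even investment: s·k^α = (n + g + δ)·k.
Dividing both sides by k: k^(1−α) = s / (n + g + δ).
k^0.52 = 0.22 / (0.001 + 0.007 + 0.046) = 0.22 / 0.054 = 4.0741
k* = 4.0741^(1/0.52) ≈ 14.8983
y* = (k*)^α = 14.8983^0.48 ≈ 3.6568
c* = (1 − s)·y* = (1 − 0.22) × 3.6568 ≈ 2.8523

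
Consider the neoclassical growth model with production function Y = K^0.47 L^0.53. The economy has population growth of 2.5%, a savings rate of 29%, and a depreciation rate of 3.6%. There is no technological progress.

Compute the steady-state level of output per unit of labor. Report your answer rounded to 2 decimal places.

y* = 3.98

In steady state, investment equals break-even investment: s·k^α = (n + δ)·k.
Dividing both sides by k: k^(1−α) = s / (n + δ).
k^0.53 = 0.29 / (0.025 + 0.036) = 0.29 / 0.061 = 4.7541
k* = 4.7541^(1/0.53) ≈ 18.9447
y* = (k*)^α = 18.9447^0.47 ≈ 3.9849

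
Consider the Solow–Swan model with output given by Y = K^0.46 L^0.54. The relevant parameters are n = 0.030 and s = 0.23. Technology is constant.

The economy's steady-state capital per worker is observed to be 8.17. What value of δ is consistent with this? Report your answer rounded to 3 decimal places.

δ ≈ 0.044

In steady state, investment equals break-even investment: s·k^α = (n + δ)·k.
So s / (n + δ) = (k*)^(1−α) = 8.17^0.54 = 3.1089.
Therefore n + δ = s / 3.1089 = 0.23 / 3.1089 = 0.0740, so δ = 0.0740 − 0.030 = 0.0440.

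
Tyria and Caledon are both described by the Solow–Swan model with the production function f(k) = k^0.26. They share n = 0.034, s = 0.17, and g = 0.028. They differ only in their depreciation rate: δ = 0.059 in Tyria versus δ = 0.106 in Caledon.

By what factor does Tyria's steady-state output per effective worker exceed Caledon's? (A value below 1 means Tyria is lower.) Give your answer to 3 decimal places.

ratio ≈ 1.122

Steady-state y* = [s/(n + g + δ)]^(α/(1−α)), so the ratio is [ (s_T/(n + g + δ)_T) / (s_C/(n + g + δ)_C) ]^0.3514.
s_T/(n + g + δ)_T = 0.17/0.121 = 1.4050; s_C/(n + g + δ)_C = 0.17/0.168 = 1.0119.
Ratio = (1.4050/1.0119)^0.3514 = 1.3885^0.3514 ≈ 1.1223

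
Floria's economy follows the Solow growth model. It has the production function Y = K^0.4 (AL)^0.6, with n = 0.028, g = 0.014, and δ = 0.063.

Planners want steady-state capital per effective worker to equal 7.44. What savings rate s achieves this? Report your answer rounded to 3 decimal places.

At the steady state, Δk = 0, so s·k^α = (n + g + δ)·k.
So s / (n + g + δ) = (k*)^(1−α) = 7.44^0.6 = 3.3338.
Therefore s = 3.3338 × (n + g + δ) = 3.3338 × 0.105 = 0.3500.

s ≈ 0.350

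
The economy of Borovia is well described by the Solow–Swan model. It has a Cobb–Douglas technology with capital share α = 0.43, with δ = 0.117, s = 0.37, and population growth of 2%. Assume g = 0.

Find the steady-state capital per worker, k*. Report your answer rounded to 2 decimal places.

k* ≈ 5.71

At the steady state, Δk = 0, so s·k^α = (n + δ)·k.
Rearranging, k^(1−α) = s / (n + δ).
k^0.57 = 0.37 / (0.020 + 0.117) = 0.37 / 0.137 = 2.7007
k* = 2.7007^(1/0.57) ≈ 5.7145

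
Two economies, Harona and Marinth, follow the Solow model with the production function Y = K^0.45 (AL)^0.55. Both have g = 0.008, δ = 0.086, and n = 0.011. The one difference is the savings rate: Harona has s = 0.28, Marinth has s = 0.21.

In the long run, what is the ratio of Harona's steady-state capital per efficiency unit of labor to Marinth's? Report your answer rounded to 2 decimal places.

ratio ≈ 1.69

Steady-state k* = [s/(n + g + δ)]^(1/(1−α)), so the ratio is [ (s_H/(n + g + δ)_H) / (s_M/(n + g + δ)_M) ]^1.8182.
s_H/(n + g + δ)_H = 0.28/0.105 = 2.6667; s_M/(n + g + δ)_M = 0.21/0.105 = 2.0000.
Ratio = (2.6667/2.0000)^1.8182 = 1.3334^1.8182 ≈ 1.6873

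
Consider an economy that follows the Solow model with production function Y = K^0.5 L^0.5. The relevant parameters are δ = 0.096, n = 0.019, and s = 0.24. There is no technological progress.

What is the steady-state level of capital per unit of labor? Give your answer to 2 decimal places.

At the steady state, Δk = 0, so s·k^α = (n + δ)·k.
Dividing both sides by k: k^(1−α) = s / (n + δ).
k^0.5 = 0.24 / (0.019 + 0.096) = 0.24 / 0.115 = 2.0870
k* = 2.0870^(1/0.5) ≈ 4.3556

k* = 4.36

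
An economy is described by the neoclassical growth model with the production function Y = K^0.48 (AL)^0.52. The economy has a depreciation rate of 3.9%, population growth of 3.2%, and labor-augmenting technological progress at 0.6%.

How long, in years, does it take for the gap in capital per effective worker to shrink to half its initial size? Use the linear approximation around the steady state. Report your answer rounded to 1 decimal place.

about 17.3 years

Near the steady state the convergence rate is λ = (1 − α)(n + g + δ).
λ = (1 − 0.48) × 0.077 = 0.52 × 0.077 = 0.04004
Half-life = ln 2 / λ = 0.6931 / 0.04004 ≈ 17.31 years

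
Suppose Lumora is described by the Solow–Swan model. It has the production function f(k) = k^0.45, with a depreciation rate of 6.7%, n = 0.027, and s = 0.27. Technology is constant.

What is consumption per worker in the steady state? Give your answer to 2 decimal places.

In steady state, investment equals break-even investment: s·k^α = (n + δ)·k.
Dividing both sides by k: k^(1−α) = s / (n + δ).
k^0.55 = 0.27 / (0.027 + 0.067) = 0.27 / 0.094 = 2.8723
k* = 2.8723^(1/0.55) ≈ 6.8100
y* = (k*)^α = 6.8100^0.45 ≈ 2.3709
c* = (1 − s)·y* = (1 − 0.27) × 2.3709 ≈ 1.7308

c* = 1.73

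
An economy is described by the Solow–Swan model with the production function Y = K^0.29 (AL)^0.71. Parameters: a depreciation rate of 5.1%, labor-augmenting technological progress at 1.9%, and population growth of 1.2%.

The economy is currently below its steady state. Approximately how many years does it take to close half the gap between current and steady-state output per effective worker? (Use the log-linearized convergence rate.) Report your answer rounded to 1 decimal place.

half-life ≈ 11.9 years

Near the steady state the convergence rate is λ = (1 − α)(n + g + δ).
λ = (1 − 0.29) × 0.082 = 0.71 × 0.082 = 0.05822
Half-life = ln 2 / λ = 0.6931 / 0.05822 ≈ 11.90 years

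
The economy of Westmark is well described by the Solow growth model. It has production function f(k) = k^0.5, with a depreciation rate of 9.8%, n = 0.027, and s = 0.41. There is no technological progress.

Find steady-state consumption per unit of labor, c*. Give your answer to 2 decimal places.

c* ≈ 1.94

In steady state, investment equals break-even investment: s·k^α = (n + δ)·k.
Dividing both sides by k: k^(1−α) = s / (n + δ).
k^0.5 = 0.41 / (0.027 + 0.098) = 0.41 / 0.125 = 3.2800
k* = 3.2800^(1/0.5) ≈ 10.7584
y* = (k*)^α = 10.7584^0.5 ≈ 3.2800
c* = (1 − s)·y* = (1 − 0.41) × 3.2800 ≈ 1.9352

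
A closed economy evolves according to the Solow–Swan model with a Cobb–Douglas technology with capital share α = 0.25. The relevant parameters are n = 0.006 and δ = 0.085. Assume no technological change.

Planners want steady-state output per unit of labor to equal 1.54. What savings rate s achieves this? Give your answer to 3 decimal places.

Steady state requires s·f(k) = (n + δ)·k, i.e. s·k^α = (n + δ)·k.
Since y* = [s/(n + δ)]^(α/(1−α)), we have s/(n + δ) = (y*)^((1−α)/α) = 1.54^3 = 3.6523.
Therefore s = 3.6523 × (n + δ) = 3.6523 × 0.091 = 0.3324.

s ≈ 0.332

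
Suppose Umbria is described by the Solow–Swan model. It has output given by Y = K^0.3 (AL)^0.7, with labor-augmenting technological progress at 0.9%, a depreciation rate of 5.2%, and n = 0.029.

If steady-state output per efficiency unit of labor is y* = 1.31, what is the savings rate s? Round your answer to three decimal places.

s ≈ 0.169

Steady state requires s·f(k) = (n + g + δ)·k, i.e. s·k^α = (n + g + δ)·k.
Since y* = [s/(n + g + δ)]^(α/(1−α)), we have s/(n + g + δ) = (y*)^((1−α)/α) = 1.31^2.3333 = 1.8777.
Therefore s = 1.8777 × (n + g + δ) = 1.8777 × 0.090 = 0.1690.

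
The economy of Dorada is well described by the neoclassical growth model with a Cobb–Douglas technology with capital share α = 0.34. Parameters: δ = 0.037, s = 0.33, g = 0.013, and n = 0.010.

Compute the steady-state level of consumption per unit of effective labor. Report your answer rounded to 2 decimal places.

c* ≈ 1.61

In steady state, investment equals break-even investment: s·k^α = (n + g + δ)·k.
Rearranging, k^(1−α) = s / (n + g + δ).
k^0.66 = 0.33 / (0.010 + 0.013 + 0.037) = 0.33 / 0.060 = 5.5000
k* = 5.5000^(1/0.66) ≈ 13.2361
y* = (k*)^α = 13.2361^0.34 ≈ 2.4066
c* = (1 − s)·y* = (1 − 0.33) × 2.4066 ≈ 1.6124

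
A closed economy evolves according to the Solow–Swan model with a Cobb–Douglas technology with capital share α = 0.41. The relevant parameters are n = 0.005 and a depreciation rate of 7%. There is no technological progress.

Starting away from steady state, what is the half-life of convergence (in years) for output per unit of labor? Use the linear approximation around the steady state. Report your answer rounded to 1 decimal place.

half-life ≈ 15.7 years

Near the steady state the convergence rate is λ = (1 − α)(n + δ).
λ = (1 − 0.41) × 0.075 = 0.59 × 0.075 = 0.04425
Half-life = ln 2 / λ = 0.6931 / 0.04425 ≈ 15.66 years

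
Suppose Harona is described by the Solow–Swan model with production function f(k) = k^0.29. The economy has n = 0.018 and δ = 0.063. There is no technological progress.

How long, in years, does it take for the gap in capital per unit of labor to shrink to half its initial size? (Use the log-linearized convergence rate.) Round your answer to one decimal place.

Near the steady state the convergence rate is λ = (1 − α)(n + δ).
λ = (1 − 0.29) × 0.081 = 0.71 × 0.081 = 0.05751
Half-life = ln 2 / λ = 0.6931 / 0.05751 ≈ 12.05 years

about 12.1 years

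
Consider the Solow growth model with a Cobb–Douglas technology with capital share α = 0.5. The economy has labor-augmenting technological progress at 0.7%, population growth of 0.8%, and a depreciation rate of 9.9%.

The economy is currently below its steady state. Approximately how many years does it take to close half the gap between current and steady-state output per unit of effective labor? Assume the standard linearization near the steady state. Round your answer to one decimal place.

half-life ≈ 12.2 years

Near the steady state the convergence rate is λ = (1 − α)(n + g + δ).
λ = (1 − 0.5) × 0.114 = 0.5 × 0.114 = 0.0570
Half-life = ln 2 / λ = 0.6931 / 0.0570 ≈ 12.16 years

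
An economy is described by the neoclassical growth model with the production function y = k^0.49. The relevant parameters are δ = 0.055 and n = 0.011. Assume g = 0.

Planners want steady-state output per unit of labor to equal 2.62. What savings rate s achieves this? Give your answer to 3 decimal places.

s ≈ 0.180

At the steady state, Δk = 0, so s·k^α = (n + δ)·k.
Since y* = [s/(n + δ)]^(α/(1−α)), we have s/(n + δ) = (y*)^((1−α)/α) = 2.62^1.0408 = 2.7250.
Therefore s = 2.7250 × (n + δ) = 2.7250 × 0.066 = 0.1799.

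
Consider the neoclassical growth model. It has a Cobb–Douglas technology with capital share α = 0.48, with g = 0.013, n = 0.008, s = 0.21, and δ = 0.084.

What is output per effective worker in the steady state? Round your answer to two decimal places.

At the steady state, Δk = 0, so s·k^α = (n + g + δ)·k.
Rearranging, k^(1−α) = s / (n + g + δ).
k^0.52 = 0.21 / (0.008 + 0.013 + 0.084) = 0.21 / 0.105 = 2.0000
k* = 2.0000^(1/0.52) ≈ 3.7923
y* = (k*)^α = 3.7923^0.48 ≈ 1.8962

y* = 1.90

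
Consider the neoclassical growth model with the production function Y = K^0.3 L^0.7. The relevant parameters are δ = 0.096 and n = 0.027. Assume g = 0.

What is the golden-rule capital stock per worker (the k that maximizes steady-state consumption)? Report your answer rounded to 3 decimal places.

The golden rule sets f'(k) = n + δ, i.e. α·k^(α−1) = n + δ.
So k^(1−α) = α / (n + δ) = 0.3 / 0.123 = 2.4390.
k_gold = 2.4390^(1/0.7) ≈ 3.5740

k_gold ≈ 3.574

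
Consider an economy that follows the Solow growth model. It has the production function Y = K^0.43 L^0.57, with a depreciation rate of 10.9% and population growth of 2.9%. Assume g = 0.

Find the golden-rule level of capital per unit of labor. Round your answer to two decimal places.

The golden rule sets f'(k) = n + δ, i.e. α·k^(α−1) = n + δ.
So k^(1−α) = α / (n + δ) = 0.43 / 0.138 = 3.1159.
k_gold = 3.1159^(1/0.57) ≈ 7.3441

k_gold ≈ 7.34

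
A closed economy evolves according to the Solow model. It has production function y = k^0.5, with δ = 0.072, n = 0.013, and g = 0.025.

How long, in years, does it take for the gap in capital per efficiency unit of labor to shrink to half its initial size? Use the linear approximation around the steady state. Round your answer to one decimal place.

about 12.6 years

Near the steady state the convergence rate is λ = (1 − α)(n + g + δ).
λ = (1 − 0.5) × 0.110 = 0.5 × 0.110 = 0.0550
Half-life = ln 2 / λ = 0.6931 / 0.0550 ≈ 12.60 years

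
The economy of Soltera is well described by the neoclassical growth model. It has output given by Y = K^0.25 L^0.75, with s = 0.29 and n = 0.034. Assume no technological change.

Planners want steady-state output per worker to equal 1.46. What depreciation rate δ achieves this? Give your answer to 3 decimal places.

δ ≈ 0.059

At the steady state, Δk = 0, so s·k^α = (n + δ)·k.
Since y* = [s/(n + δ)]^(α/(1−α)), we have s/(n + δ) = (y*)^((1−α)/α) = 1.46^3 = 3.1121.
Therefore n + δ = s / 3.1121 = 0.29 / 3.1121 = 0.0932, so δ = 0.0932 − 0.034 = 0.0592.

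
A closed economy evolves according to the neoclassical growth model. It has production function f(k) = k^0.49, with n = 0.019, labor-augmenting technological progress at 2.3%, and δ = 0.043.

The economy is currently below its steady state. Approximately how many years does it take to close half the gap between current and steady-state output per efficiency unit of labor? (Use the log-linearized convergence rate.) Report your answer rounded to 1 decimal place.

Near the steady state the convergence rate is λ = (1 − α)(n + g + δ).
λ = (1 − 0.49) × 0.085 = 0.51 × 0.085 = 0.04335
Half-life = ln 2 / λ = 0.6931 / 0.04335 ≈ 15.99 years

t_½ ≈ 16.0 years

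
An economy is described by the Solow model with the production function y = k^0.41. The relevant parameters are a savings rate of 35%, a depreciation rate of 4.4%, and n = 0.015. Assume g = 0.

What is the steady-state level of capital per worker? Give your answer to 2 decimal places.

k* ≈ 20.44

In steady state, investment equals break-even investment: s·k^α = (n + δ)·k.
Rearranging, k^(1−α) = s / (n + δ).
k^0.59 = 0.35 / (0.015 + 0.044) = 0.35 / 0.059 = 5.9322
k* = 5.9322^(1/0.59) ≈ 20.4426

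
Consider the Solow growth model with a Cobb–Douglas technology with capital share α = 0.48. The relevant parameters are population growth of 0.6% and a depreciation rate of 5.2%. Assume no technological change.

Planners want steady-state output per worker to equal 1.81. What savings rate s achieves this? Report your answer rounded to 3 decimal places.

s ≈ 0.110

In steady state, investment equals break-even investment: s·k^α = (n + δ)·k.
Since y* = [s/(n + δ)]^(α/(1−α)), we have s/(n + δ) = (y*)^((1−α)/α) = 1.81^1.0833 = 1.9017.
Therefore s = 1.9017 × (n + δ) = 1.9017 × 0.058 = 0.1103.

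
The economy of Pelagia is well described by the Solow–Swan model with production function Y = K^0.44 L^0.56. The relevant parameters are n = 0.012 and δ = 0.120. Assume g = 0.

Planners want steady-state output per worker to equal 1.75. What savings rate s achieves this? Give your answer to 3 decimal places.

s ≈ 0.269

Steady state requires s·f(k) = (n + δ)·k, i.e. s·k^α = (n + δ)·k.
Since y* = [s/(n + δ)]^(α/(1−α)), we have s/(n + δ) = (y*)^((1−α)/α) = 1.75^1.2727 = 2.0385.
Therefore s = 2.0385 × (n + δ) = 2.0385 × 0.132 = 0.2691.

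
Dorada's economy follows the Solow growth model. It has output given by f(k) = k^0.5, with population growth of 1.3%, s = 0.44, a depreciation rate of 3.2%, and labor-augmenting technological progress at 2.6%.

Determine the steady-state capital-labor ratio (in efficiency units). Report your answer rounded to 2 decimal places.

k* = 38.41

At the steady state, Δk = 0, so s·k^α = (n + g + δ)·k.
Dividing both sides by k: k^(1−α) = s / (n + g + δ).
k^0.5 = 0.44 / (0.013 + 0.026 + 0.032) = 0.44 / 0.071 = 6.1972
k* = 6.1972^(1/0.5) ≈ 38.4053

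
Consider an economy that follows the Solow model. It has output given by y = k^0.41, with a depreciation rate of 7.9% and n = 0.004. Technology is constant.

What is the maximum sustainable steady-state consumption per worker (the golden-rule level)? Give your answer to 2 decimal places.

At the golden rule, f'(k) = n + δ, so α·k^(α−1) = n + δ and k_gold = (α/(n + δ))^(1/(1−α)).
k_gold = (0.41/0.083)^(1/0.59) = 4.9398^1.6949 ≈ 14.9888
c_gold = f(k_gold) − (n + δ)·k_gold = 3.0343 − 0.083×14.9888 ≈ 1.7902

c_gold ≈ 1.79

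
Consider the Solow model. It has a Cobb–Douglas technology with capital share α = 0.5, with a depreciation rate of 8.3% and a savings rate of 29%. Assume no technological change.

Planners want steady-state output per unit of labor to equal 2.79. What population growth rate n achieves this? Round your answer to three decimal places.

n ≈ 0.021

Steady state requires s·f(k) = (n + δ)·k, i.e. s·k^α = (n + δ)·k.
Since y* = [s/(n + δ)]^(α/(1−α)), we have s/(n + δ) = (y*)^((1−α)/α) = 2.79^1 = 2.7900.
Therefore n + δ = s / 2.7900 = 0.29 / 2.7900 = 0.1039, so n = 0.1039 − 0.083 = 0.0209.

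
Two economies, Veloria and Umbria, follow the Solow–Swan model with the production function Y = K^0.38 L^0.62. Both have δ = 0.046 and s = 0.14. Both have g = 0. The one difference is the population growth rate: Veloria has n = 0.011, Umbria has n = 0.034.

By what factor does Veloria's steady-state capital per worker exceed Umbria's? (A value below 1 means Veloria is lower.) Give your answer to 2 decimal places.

ratio ≈ 1.73

Steady-state k* = [s/(n + δ)]^(1/(1−α)), so the ratio is [ (s_V/(n + δ)_V) / (s_U/(n + δ)_U) ]^1.6129.
s_V/(n + δ)_V = 0.14/0.057 = 2.4561; s_U/(n + δ)_U = 0.14/0.080 = 1.7500.
Ratio = (2.4561/1.7500)^1.6129 = 1.4035^1.6129 ≈ 1.7276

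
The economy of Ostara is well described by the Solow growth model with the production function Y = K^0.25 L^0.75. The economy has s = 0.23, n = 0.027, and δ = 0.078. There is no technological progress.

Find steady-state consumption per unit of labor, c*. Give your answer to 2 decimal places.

c* ≈ 1.00

Steady state requires s·f(k) = (n + δ)·k, i.e. s·k^α = (n + δ)·k.
Rearranging, k^(1−α) = s / (n + δ).
k^0.75 = 0.23 / (0.027 + 0.078) = 0.23 / 0.105 = 2.1905
k* = 2.1905^(1/0.75) ≈ 2.8448
y* = (k*)^α = 2.8448^0.25 ≈ 1.2987
c* = (1 − s)·y* = (1 − 0.23) × 1.2987 ≈ 1.0000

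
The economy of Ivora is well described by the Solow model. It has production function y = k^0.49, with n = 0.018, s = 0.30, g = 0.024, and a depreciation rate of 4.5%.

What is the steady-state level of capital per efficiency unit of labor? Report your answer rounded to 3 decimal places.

Steady state requires s·f(k) = (n + g + δ)·k, i.e. s·k^α = (n + g + δ)·k.
Dividing both sides by k: k^(1−α) = s / (n + g + δ).
k^0.51 = 0.30 / (0.018 + 0.024 + 0.045) = 0.30 / 0.087 = 3.4483
k* = 3.4483^(1/0.51) ≈ 11.3273

k* = 11.327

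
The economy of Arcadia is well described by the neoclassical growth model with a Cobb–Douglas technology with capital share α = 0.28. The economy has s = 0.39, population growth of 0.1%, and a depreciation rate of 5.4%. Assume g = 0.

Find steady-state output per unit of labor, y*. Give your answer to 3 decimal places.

y* = 2.142

In steady state, investment equals break-even investment: s·k^α = (n + δ)·k.
Dividing both sides by k: k^(1−α) = s / (n + δ).
k^0.72 = 0.39 / (0.001 + 0.054) = 0.39 / 0.055 = 7.0909
k* = 7.0909^(1/0.72) ≈ 15.1890
y* = (k*)^α = 15.1890^0.28 ≈ 2.1420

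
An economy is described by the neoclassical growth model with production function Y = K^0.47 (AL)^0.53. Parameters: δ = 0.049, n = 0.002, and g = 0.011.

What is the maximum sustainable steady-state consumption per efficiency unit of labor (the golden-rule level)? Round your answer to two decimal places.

c_gold ≈ 3.19

At the golden rule, f'(k) = n + g + δ, so α·k^(α−1) = n + g + δ and k_gold = (α/(n + g + δ))^(1/(1−α)).
k_gold = (0.47/0.062)^(1/0.53) = 7.5806^1.8868 ≈ 45.6904
c_gold = f(k_gold) − (n + g + δ)·k_gold = 6.0272 − 0.062×45.6904 ≈ 3.1944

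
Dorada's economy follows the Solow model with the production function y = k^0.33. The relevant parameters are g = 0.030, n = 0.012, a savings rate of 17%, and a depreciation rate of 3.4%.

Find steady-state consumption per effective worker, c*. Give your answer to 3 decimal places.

c* ≈ 1.234

In steady state, investment equals break-even investment: s·k^α = (n + g + δ)·k.
Rearranging, k^(1−α) = s / (n + g + δ).
k^0.67 = 0.17 / (0.012 + 0.030 + 0.034) = 0.17 / 0.076 = 2.2368
k* = 2.2368^(1/0.67) ≈ 3.3253
y* = (k*)^α = 3.3253^0.33 ≈ 1.4866
c* = (1 − s)·y* = (1 − 0.17) × 1.4866 ≈ 1.2339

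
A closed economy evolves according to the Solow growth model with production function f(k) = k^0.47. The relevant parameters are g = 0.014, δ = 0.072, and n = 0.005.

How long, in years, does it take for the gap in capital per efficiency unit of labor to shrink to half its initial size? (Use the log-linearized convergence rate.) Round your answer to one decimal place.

about 14.4 years

Near the steady state the convergence rate is λ = (1 − α)(n + g + δ).
λ = (1 − 0.47) × 0.091 = 0.53 × 0.091 = 0.04823
Half-life = ln 2 / λ = 0.6931 / 0.04823 ≈ 14.37 years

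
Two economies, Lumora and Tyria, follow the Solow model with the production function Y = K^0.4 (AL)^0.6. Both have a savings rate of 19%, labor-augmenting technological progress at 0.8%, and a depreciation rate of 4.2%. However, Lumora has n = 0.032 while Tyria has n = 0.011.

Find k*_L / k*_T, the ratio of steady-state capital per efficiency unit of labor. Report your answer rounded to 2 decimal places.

ratio ≈ 0.61

Steady-state k* = [s/(n + g + δ)]^(1/(1−α)), so the ratio is [ (s_L/(n + g + δ)_L) / (s_T/(n + g + δ)_T) ]^1.6667.
s_L/(n + g + δ)_L = 0.19/0.082 = 2.3171; s_T/(n + g + δ)_T = 0.19/0.061 = 3.1148.
Ratio = (2.3171/3.1148)^1.6667 = 0.7439^1.6667 ≈ 0.6107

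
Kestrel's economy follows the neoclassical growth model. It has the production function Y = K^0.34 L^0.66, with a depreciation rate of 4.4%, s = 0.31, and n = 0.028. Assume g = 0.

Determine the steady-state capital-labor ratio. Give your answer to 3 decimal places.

k* = 9.134

At the steady state, Δk = 0, so s·k^α = (n + δ)·k.
Dividing both sides by k: k^(1−α) = s / (n + δ).
k^0.66 = 0.31 / (0.028 + 0.044) = 0.31 / 0.072 = 4.3056
k* = 4.3056^(1/0.66) ≈ 9.1339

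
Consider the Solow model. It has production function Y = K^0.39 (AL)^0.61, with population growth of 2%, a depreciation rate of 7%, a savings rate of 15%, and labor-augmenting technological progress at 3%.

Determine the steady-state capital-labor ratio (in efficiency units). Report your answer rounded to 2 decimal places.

k* = 1.44

Steady state requires s·f(k) = (n + g + δ)·k, i.e. s·k^α = (n + g + δ)·k.
Rearranging, k^(1−α) = s / (n + g + δ).
k^0.61 = 0.15 / (0.020 + 0.030 + 0.070) = 0.15 / 0.120 = 1.2500
k* = 1.2500^(1/0.61) ≈ 1.4417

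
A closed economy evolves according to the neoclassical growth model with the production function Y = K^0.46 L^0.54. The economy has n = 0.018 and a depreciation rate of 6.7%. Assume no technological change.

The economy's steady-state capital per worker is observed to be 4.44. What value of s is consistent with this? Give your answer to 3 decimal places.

At the steady state, Δk = 0, so s·k^α = (n + δ)·k.
So s / (n + δ) = (k*)^(1−α) = 4.44^0.54 = 2.2366.
Therefore s = 2.2366 × (n + δ) = 2.2366 × 0.085 = 0.1901.

s ≈ 0.190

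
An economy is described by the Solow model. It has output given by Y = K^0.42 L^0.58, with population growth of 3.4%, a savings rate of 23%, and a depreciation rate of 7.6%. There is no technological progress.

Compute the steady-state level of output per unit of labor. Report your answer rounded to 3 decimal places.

Steady state requires s·f(k) = (n + δ)·k, i.e. s·k^α = (n + δ)·k.
Rearranging, k^(1−α) = s / (n + δ).
k^0.58 = 0.23 / (0.034 + 0.076) = 0.23 / 0.110 = 2.0909
k* = 2.0909^(1/0.58) ≈ 3.5670
y* = (k*)^α = 3.5670^0.42 ≈ 1.7060

y* ≈ 1.706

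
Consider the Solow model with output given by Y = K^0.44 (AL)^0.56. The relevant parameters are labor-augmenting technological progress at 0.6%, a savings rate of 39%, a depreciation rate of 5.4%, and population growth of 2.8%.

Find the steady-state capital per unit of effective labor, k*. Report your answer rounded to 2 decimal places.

k* = 14.28

At the steady state, Δk = 0, so s·k^α = (n + g + δ)·k.
Dividing both sides by k: k^(1−α) = s / (n + g + δ).
k^0.56 = 0.39 / (0.028 + 0.006 + 0.054) = 0.39 / 0.088 = 4.4318
k* = 4.4318^(1/0.56) ≈ 14.2760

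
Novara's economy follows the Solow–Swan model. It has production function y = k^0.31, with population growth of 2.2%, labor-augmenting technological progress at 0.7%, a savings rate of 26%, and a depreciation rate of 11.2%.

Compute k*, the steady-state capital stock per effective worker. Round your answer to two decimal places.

Steady state requires s·f(k) = (n + g + δ)·k, i.e. s·k^α = (n + g + δ)·k.
Rearranging, k^(1−α) = s / (n + g + δ).
k^0.69 = 0.26 / (0.022 + 0.007 + 0.112) = 0.26 / 0.141 = 1.8440
k* = 1.8440^(1/0.69) ≈ 2.4275

k* ≈ 2.43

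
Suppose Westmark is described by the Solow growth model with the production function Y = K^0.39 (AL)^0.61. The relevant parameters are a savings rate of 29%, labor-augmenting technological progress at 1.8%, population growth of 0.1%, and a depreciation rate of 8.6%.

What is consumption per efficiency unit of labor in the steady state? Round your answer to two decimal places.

c* ≈ 1.36

At the steady state, Δk = 0, so s·k^α = (n + g + δ)·k.
Rearranging, k^(1−α) = s / (n + g + δ).
k^0.61 = 0.29 / (0.001 + 0.018 + 0.086) = 0.29 / 0.105 = 2.7619
k* = 2.7619^(1/0.61) ≈ 5.2880
y* = (k*)^α = 5.2880^0.39 ≈ 1.9146
c* = (1 − s)·y* = (1 − 0.29) × 1.9146 ≈ 1.3594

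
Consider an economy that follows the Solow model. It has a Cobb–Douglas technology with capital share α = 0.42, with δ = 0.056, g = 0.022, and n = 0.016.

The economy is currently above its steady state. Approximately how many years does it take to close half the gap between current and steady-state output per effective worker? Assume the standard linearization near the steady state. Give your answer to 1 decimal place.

about 12.7 years

Near the steady state the convergence rate is λ = (1 − α)(n + g + δ).
λ = (1 − 0.42) × 0.094 = 0.58 × 0.094 = 0.05452
Half-life = ln 2 / λ = 0.6931 / 0.05452 ≈ 12.71 years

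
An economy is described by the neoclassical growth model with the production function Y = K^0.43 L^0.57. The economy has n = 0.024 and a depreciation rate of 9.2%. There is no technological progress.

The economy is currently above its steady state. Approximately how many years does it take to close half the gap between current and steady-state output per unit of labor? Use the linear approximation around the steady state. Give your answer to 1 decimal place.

t_½ ≈ 10.5 years

Near the steady state the convergence rate is λ = (1 − α)(n + δ).
λ = (1 − 0.43) × 0.116 = 0.57 × 0.116 = 0.06612
Half-life = ln 2 / λ = 0.6931 / 0.06612 ≈ 10.48 years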